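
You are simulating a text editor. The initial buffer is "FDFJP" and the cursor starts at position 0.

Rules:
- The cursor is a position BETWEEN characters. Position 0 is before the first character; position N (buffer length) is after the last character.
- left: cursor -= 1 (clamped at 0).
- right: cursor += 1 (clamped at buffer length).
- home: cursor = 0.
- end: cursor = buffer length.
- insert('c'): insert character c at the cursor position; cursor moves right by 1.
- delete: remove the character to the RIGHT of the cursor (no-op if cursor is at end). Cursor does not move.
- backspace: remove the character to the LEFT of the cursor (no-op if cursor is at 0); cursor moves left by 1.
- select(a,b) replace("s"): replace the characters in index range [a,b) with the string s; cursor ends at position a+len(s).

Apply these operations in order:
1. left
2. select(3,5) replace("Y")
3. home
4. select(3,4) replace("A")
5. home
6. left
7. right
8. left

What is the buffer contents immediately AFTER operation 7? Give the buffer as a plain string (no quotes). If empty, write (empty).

Answer: FDFA

Derivation:
After op 1 (left): buf='FDFJP' cursor=0
After op 2 (select(3,5) replace("Y")): buf='FDFY' cursor=4
After op 3 (home): buf='FDFY' cursor=0
After op 4 (select(3,4) replace("A")): buf='FDFA' cursor=4
After op 5 (home): buf='FDFA' cursor=0
After op 6 (left): buf='FDFA' cursor=0
After op 7 (right): buf='FDFA' cursor=1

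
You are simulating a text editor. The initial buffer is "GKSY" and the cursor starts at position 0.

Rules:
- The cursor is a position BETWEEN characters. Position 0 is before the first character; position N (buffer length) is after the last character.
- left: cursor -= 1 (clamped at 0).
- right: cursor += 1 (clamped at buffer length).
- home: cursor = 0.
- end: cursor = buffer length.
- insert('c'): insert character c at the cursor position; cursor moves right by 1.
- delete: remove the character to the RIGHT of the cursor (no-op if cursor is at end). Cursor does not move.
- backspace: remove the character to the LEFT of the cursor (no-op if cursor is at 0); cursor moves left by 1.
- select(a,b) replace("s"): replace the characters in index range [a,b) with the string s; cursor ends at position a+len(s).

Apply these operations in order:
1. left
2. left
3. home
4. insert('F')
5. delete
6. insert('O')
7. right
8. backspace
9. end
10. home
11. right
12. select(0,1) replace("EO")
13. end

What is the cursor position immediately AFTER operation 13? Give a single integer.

After op 1 (left): buf='GKSY' cursor=0
After op 2 (left): buf='GKSY' cursor=0
After op 3 (home): buf='GKSY' cursor=0
After op 4 (insert('F')): buf='FGKSY' cursor=1
After op 5 (delete): buf='FKSY' cursor=1
After op 6 (insert('O')): buf='FOKSY' cursor=2
After op 7 (right): buf='FOKSY' cursor=3
After op 8 (backspace): buf='FOSY' cursor=2
After op 9 (end): buf='FOSY' cursor=4
After op 10 (home): buf='FOSY' cursor=0
After op 11 (right): buf='FOSY' cursor=1
After op 12 (select(0,1) replace("EO")): buf='EOOSY' cursor=2
After op 13 (end): buf='EOOSY' cursor=5

Answer: 5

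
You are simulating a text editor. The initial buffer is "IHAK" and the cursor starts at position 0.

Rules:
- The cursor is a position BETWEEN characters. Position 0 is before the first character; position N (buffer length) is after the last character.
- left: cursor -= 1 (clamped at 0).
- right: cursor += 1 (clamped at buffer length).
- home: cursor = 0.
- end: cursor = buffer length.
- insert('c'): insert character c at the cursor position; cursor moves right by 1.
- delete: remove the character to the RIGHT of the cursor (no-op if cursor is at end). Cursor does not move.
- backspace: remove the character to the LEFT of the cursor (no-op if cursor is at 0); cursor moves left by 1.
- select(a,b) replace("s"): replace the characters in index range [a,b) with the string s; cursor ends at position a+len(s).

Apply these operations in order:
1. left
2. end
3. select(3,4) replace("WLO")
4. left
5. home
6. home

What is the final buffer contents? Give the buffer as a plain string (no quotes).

Answer: IHAWLO

Derivation:
After op 1 (left): buf='IHAK' cursor=0
After op 2 (end): buf='IHAK' cursor=4
After op 3 (select(3,4) replace("WLO")): buf='IHAWLO' cursor=6
After op 4 (left): buf='IHAWLO' cursor=5
After op 5 (home): buf='IHAWLO' cursor=0
After op 6 (home): buf='IHAWLO' cursor=0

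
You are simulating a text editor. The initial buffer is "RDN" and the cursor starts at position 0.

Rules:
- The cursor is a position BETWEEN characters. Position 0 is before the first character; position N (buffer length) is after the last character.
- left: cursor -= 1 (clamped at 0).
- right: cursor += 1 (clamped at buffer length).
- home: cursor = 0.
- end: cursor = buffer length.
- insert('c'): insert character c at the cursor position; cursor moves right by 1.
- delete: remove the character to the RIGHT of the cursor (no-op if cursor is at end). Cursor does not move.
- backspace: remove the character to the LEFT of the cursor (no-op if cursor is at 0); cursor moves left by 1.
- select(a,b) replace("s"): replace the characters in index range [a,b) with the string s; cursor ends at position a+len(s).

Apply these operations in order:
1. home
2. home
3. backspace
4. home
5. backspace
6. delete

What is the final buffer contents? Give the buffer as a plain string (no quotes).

Answer: DN

Derivation:
After op 1 (home): buf='RDN' cursor=0
After op 2 (home): buf='RDN' cursor=0
After op 3 (backspace): buf='RDN' cursor=0
After op 4 (home): buf='RDN' cursor=0
After op 5 (backspace): buf='RDN' cursor=0
After op 6 (delete): buf='DN' cursor=0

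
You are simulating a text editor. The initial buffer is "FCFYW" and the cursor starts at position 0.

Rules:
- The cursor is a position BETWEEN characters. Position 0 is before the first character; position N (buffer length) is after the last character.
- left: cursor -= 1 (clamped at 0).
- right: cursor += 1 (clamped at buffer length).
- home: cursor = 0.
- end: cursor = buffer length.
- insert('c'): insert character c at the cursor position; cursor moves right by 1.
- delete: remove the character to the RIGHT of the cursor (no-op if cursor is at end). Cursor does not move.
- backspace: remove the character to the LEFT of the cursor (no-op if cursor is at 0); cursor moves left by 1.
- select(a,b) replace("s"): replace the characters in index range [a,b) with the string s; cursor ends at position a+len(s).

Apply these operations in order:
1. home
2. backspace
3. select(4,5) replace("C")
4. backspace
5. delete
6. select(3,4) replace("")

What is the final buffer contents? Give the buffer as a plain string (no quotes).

After op 1 (home): buf='FCFYW' cursor=0
After op 2 (backspace): buf='FCFYW' cursor=0
After op 3 (select(4,5) replace("C")): buf='FCFYC' cursor=5
After op 4 (backspace): buf='FCFY' cursor=4
After op 5 (delete): buf='FCFY' cursor=4
After op 6 (select(3,4) replace("")): buf='FCF' cursor=3

Answer: FCF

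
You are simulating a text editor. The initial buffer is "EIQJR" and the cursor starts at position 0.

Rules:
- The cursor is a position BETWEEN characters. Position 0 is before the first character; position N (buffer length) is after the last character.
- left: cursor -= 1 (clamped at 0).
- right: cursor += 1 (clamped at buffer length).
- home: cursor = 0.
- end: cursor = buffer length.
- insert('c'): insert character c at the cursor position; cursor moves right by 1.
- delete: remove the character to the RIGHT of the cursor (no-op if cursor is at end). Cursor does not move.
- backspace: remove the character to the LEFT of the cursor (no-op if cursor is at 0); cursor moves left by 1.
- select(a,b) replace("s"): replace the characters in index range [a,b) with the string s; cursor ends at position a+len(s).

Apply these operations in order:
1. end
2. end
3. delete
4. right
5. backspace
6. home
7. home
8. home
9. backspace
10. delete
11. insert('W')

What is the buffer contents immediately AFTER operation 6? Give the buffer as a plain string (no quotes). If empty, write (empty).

Answer: EIQJ

Derivation:
After op 1 (end): buf='EIQJR' cursor=5
After op 2 (end): buf='EIQJR' cursor=5
After op 3 (delete): buf='EIQJR' cursor=5
After op 4 (right): buf='EIQJR' cursor=5
After op 5 (backspace): buf='EIQJ' cursor=4
After op 6 (home): buf='EIQJ' cursor=0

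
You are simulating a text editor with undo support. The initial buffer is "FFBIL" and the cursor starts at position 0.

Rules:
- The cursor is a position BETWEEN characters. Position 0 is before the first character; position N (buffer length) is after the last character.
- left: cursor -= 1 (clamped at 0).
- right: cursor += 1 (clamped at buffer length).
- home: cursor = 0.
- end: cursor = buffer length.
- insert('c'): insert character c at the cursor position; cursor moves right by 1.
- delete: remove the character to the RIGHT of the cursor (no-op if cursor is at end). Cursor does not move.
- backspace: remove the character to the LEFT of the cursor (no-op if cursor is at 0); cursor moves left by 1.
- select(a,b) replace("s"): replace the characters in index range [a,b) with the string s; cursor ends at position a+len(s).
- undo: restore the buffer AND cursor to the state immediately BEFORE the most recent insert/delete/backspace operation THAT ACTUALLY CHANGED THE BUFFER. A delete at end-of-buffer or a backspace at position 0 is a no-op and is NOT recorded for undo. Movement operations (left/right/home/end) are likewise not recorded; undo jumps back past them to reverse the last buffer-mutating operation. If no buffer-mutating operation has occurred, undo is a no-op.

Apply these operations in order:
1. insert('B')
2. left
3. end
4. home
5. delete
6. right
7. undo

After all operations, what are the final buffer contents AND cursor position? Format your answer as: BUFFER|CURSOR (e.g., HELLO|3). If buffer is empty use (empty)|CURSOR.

Answer: BFFBIL|0

Derivation:
After op 1 (insert('B')): buf='BFFBIL' cursor=1
After op 2 (left): buf='BFFBIL' cursor=0
After op 3 (end): buf='BFFBIL' cursor=6
After op 4 (home): buf='BFFBIL' cursor=0
After op 5 (delete): buf='FFBIL' cursor=0
After op 6 (right): buf='FFBIL' cursor=1
After op 7 (undo): buf='BFFBIL' cursor=0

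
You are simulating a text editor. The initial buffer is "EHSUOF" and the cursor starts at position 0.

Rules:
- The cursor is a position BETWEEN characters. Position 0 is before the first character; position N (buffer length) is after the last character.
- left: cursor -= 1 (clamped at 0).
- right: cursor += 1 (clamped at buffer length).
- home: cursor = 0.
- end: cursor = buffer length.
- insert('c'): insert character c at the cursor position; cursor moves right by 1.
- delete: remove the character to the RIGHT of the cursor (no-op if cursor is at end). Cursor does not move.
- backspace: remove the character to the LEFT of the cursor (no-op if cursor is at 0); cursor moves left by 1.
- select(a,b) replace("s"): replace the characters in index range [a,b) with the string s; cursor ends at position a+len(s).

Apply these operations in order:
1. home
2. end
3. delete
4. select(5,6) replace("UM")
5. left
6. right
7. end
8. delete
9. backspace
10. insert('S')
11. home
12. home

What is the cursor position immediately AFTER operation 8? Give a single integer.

Answer: 7

Derivation:
After op 1 (home): buf='EHSUOF' cursor=0
After op 2 (end): buf='EHSUOF' cursor=6
After op 3 (delete): buf='EHSUOF' cursor=6
After op 4 (select(5,6) replace("UM")): buf='EHSUOUM' cursor=7
After op 5 (left): buf='EHSUOUM' cursor=6
After op 6 (right): buf='EHSUOUM' cursor=7
After op 7 (end): buf='EHSUOUM' cursor=7
After op 8 (delete): buf='EHSUOUM' cursor=7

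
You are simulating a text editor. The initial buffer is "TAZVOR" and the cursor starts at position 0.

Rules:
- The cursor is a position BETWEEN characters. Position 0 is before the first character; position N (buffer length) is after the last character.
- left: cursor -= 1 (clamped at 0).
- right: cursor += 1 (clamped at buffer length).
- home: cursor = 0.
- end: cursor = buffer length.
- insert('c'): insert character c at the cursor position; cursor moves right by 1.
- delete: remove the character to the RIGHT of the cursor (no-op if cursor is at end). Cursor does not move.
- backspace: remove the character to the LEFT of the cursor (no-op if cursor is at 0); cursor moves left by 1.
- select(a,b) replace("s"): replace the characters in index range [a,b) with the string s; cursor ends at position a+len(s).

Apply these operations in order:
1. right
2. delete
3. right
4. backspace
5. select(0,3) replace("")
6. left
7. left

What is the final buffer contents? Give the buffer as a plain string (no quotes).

After op 1 (right): buf='TAZVOR' cursor=1
After op 2 (delete): buf='TZVOR' cursor=1
After op 3 (right): buf='TZVOR' cursor=2
After op 4 (backspace): buf='TVOR' cursor=1
After op 5 (select(0,3) replace("")): buf='R' cursor=0
After op 6 (left): buf='R' cursor=0
After op 7 (left): buf='R' cursor=0

Answer: R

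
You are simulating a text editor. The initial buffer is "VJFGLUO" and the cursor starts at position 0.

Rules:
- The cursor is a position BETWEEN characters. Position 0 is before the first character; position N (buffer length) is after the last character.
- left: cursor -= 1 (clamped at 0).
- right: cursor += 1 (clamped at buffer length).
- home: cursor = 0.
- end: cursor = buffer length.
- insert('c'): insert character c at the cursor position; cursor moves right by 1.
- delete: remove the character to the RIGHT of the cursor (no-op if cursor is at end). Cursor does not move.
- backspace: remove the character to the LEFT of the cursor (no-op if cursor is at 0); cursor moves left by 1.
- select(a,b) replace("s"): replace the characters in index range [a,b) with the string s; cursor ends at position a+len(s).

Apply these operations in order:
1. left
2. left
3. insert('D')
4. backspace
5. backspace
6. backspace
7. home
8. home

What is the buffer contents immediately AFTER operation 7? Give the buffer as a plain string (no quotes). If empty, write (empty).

After op 1 (left): buf='VJFGLUO' cursor=0
After op 2 (left): buf='VJFGLUO' cursor=0
After op 3 (insert('D')): buf='DVJFGLUO' cursor=1
After op 4 (backspace): buf='VJFGLUO' cursor=0
After op 5 (backspace): buf='VJFGLUO' cursor=0
After op 6 (backspace): buf='VJFGLUO' cursor=0
After op 7 (home): buf='VJFGLUO' cursor=0

Answer: VJFGLUO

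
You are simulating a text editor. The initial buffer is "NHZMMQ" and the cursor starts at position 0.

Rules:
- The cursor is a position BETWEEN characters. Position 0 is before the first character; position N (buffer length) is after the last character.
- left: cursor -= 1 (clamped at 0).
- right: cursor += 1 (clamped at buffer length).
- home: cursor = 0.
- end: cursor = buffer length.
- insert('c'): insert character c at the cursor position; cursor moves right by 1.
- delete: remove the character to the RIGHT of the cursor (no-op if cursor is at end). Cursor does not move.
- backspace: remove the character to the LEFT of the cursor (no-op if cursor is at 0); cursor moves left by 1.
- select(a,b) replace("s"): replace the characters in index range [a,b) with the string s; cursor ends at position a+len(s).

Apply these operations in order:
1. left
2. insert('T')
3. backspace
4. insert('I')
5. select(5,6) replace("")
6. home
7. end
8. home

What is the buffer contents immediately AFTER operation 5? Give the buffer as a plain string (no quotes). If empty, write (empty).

After op 1 (left): buf='NHZMMQ' cursor=0
After op 2 (insert('T')): buf='TNHZMMQ' cursor=1
After op 3 (backspace): buf='NHZMMQ' cursor=0
After op 4 (insert('I')): buf='INHZMMQ' cursor=1
After op 5 (select(5,6) replace("")): buf='INHZMQ' cursor=5

Answer: INHZMQ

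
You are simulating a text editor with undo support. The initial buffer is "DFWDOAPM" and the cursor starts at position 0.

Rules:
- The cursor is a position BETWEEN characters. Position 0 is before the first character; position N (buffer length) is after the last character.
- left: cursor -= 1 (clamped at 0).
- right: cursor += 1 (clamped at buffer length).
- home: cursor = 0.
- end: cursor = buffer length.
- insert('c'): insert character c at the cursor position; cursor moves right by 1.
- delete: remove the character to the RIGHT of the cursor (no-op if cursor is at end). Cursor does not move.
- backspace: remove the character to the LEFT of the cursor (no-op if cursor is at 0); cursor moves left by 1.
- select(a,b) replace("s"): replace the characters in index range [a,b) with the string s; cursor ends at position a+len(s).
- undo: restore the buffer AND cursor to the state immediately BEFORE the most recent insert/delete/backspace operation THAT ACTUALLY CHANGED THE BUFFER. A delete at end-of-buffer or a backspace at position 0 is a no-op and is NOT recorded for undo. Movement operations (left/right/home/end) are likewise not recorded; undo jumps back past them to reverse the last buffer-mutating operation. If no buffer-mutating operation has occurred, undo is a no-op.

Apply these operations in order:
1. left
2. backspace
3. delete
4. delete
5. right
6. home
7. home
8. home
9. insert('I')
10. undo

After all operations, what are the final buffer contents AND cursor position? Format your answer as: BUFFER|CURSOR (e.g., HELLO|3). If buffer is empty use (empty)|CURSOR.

After op 1 (left): buf='DFWDOAPM' cursor=0
After op 2 (backspace): buf='DFWDOAPM' cursor=0
After op 3 (delete): buf='FWDOAPM' cursor=0
After op 4 (delete): buf='WDOAPM' cursor=0
After op 5 (right): buf='WDOAPM' cursor=1
After op 6 (home): buf='WDOAPM' cursor=0
After op 7 (home): buf='WDOAPM' cursor=0
After op 8 (home): buf='WDOAPM' cursor=0
After op 9 (insert('I')): buf='IWDOAPM' cursor=1
After op 10 (undo): buf='WDOAPM' cursor=0

Answer: WDOAPM|0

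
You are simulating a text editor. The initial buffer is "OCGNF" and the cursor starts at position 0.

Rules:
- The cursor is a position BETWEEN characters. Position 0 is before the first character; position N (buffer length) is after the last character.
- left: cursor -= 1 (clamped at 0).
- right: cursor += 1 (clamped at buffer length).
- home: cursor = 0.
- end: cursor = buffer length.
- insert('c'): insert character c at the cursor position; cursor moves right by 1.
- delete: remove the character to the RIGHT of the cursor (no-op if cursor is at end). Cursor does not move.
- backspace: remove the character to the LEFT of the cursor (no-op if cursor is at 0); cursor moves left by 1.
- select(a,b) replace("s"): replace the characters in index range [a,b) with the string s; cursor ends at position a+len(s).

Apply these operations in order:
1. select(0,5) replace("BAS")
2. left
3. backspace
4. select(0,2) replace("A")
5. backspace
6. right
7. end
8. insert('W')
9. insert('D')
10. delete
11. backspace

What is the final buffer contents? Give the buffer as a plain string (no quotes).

After op 1 (select(0,5) replace("BAS")): buf='BAS' cursor=3
After op 2 (left): buf='BAS' cursor=2
After op 3 (backspace): buf='BS' cursor=1
After op 4 (select(0,2) replace("A")): buf='A' cursor=1
After op 5 (backspace): buf='(empty)' cursor=0
After op 6 (right): buf='(empty)' cursor=0
After op 7 (end): buf='(empty)' cursor=0
After op 8 (insert('W')): buf='W' cursor=1
After op 9 (insert('D')): buf='WD' cursor=2
After op 10 (delete): buf='WD' cursor=2
After op 11 (backspace): buf='W' cursor=1

Answer: W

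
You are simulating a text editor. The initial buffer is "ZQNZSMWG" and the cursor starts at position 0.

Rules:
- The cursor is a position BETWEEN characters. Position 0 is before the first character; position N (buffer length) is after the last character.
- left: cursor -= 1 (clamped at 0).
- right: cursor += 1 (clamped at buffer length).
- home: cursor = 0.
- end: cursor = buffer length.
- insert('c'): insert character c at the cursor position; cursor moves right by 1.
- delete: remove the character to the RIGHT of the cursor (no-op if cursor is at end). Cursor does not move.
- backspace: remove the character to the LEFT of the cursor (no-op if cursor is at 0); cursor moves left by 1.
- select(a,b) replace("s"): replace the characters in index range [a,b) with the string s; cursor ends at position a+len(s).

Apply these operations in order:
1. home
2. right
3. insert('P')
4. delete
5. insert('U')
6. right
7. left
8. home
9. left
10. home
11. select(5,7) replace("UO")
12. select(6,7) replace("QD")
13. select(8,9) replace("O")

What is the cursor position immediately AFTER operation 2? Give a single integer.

After op 1 (home): buf='ZQNZSMWG' cursor=0
After op 2 (right): buf='ZQNZSMWG' cursor=1

Answer: 1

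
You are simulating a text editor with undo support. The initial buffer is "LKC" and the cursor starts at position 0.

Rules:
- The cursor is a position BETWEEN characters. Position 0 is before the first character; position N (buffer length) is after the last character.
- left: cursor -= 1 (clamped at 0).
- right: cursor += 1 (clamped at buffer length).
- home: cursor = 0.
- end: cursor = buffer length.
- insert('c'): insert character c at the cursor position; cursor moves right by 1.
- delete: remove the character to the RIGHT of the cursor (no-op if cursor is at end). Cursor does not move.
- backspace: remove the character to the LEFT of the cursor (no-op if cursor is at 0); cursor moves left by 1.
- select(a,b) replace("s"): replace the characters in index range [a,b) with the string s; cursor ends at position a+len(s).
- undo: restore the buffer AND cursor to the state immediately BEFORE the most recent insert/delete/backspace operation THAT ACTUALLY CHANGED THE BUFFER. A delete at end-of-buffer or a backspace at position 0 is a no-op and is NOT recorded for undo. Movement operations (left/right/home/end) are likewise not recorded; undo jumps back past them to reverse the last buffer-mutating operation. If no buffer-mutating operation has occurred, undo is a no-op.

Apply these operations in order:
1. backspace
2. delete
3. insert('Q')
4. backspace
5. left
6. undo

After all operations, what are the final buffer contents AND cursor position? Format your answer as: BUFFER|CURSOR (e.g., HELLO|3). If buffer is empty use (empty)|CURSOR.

After op 1 (backspace): buf='LKC' cursor=0
After op 2 (delete): buf='KC' cursor=0
After op 3 (insert('Q')): buf='QKC' cursor=1
After op 4 (backspace): buf='KC' cursor=0
After op 5 (left): buf='KC' cursor=0
After op 6 (undo): buf='QKC' cursor=1

Answer: QKC|1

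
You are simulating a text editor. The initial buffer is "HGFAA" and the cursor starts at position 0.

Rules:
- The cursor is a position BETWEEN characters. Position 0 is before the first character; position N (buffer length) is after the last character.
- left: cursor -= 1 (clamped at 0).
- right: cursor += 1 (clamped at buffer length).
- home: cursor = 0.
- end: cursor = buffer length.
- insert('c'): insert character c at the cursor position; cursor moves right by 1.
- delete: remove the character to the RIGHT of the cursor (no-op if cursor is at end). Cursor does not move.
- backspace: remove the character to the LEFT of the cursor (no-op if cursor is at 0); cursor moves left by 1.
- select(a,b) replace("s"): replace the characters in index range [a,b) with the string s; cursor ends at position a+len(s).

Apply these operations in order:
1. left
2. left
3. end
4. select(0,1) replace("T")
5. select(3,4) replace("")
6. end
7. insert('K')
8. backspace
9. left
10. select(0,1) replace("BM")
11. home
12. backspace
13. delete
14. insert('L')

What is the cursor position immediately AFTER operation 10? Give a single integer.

After op 1 (left): buf='HGFAA' cursor=0
After op 2 (left): buf='HGFAA' cursor=0
After op 3 (end): buf='HGFAA' cursor=5
After op 4 (select(0,1) replace("T")): buf='TGFAA' cursor=1
After op 5 (select(3,4) replace("")): buf='TGFA' cursor=3
After op 6 (end): buf='TGFA' cursor=4
After op 7 (insert('K')): buf='TGFAK' cursor=5
After op 8 (backspace): buf='TGFA' cursor=4
After op 9 (left): buf='TGFA' cursor=3
After op 10 (select(0,1) replace("BM")): buf='BMGFA' cursor=2

Answer: 2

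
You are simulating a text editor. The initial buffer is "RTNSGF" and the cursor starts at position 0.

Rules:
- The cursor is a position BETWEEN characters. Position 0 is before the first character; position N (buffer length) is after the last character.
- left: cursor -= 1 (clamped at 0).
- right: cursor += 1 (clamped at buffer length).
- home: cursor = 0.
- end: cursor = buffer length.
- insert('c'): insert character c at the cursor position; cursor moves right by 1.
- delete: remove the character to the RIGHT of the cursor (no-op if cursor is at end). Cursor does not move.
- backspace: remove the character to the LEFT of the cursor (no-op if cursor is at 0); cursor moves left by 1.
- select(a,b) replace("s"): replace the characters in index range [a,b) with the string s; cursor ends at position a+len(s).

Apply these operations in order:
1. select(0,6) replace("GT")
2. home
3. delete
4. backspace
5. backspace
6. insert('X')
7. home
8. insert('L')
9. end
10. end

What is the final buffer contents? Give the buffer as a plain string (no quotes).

After op 1 (select(0,6) replace("GT")): buf='GT' cursor=2
After op 2 (home): buf='GT' cursor=0
After op 3 (delete): buf='T' cursor=0
After op 4 (backspace): buf='T' cursor=0
After op 5 (backspace): buf='T' cursor=0
After op 6 (insert('X')): buf='XT' cursor=1
After op 7 (home): buf='XT' cursor=0
After op 8 (insert('L')): buf='LXT' cursor=1
After op 9 (end): buf='LXT' cursor=3
After op 10 (end): buf='LXT' cursor=3

Answer: LXT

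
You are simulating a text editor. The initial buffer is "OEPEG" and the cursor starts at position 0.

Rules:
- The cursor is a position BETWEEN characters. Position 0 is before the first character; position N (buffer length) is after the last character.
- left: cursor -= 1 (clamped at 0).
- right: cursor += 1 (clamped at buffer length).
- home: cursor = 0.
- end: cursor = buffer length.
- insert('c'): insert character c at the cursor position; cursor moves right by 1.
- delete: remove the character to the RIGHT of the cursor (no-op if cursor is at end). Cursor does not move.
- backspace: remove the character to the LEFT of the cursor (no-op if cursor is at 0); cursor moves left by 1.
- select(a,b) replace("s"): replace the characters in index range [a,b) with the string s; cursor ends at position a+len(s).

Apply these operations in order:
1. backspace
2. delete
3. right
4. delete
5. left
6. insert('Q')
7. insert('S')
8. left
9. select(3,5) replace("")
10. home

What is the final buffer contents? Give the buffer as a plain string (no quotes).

Answer: QSE

Derivation:
After op 1 (backspace): buf='OEPEG' cursor=0
After op 2 (delete): buf='EPEG' cursor=0
After op 3 (right): buf='EPEG' cursor=1
After op 4 (delete): buf='EEG' cursor=1
After op 5 (left): buf='EEG' cursor=0
After op 6 (insert('Q')): buf='QEEG' cursor=1
After op 7 (insert('S')): buf='QSEEG' cursor=2
After op 8 (left): buf='QSEEG' cursor=1
After op 9 (select(3,5) replace("")): buf='QSE' cursor=3
After op 10 (home): buf='QSE' cursor=0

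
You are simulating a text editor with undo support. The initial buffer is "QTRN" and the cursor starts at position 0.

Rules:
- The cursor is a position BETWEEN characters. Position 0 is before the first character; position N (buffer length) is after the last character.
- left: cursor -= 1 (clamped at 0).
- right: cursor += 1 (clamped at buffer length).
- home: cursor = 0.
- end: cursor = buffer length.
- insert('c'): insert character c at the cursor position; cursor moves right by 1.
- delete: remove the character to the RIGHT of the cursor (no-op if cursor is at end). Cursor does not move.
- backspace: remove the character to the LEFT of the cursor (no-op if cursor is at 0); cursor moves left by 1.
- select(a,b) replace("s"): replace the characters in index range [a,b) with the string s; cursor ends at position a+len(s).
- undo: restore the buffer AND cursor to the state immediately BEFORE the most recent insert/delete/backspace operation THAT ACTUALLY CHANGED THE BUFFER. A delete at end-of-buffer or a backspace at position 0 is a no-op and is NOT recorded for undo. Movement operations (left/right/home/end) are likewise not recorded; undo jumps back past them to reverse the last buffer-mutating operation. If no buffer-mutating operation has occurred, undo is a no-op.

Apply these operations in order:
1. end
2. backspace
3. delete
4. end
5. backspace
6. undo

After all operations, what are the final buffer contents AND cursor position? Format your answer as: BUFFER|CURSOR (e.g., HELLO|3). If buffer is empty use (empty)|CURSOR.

After op 1 (end): buf='QTRN' cursor=4
After op 2 (backspace): buf='QTR' cursor=3
After op 3 (delete): buf='QTR' cursor=3
After op 4 (end): buf='QTR' cursor=3
After op 5 (backspace): buf='QT' cursor=2
After op 6 (undo): buf='QTR' cursor=3

Answer: QTR|3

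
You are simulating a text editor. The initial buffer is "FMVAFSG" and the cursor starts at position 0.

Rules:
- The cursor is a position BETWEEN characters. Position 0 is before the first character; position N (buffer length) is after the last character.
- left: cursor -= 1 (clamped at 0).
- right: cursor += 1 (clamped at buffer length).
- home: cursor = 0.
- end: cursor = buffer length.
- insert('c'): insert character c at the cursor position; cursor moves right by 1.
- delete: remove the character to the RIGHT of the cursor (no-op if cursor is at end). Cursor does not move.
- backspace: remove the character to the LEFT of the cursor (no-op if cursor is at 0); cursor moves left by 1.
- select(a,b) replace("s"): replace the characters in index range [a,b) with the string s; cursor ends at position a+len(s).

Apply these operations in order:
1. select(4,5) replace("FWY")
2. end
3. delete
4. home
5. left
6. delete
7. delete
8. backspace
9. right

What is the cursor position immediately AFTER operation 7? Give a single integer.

After op 1 (select(4,5) replace("FWY")): buf='FMVAFWYSG' cursor=7
After op 2 (end): buf='FMVAFWYSG' cursor=9
After op 3 (delete): buf='FMVAFWYSG' cursor=9
After op 4 (home): buf='FMVAFWYSG' cursor=0
After op 5 (left): buf='FMVAFWYSG' cursor=0
After op 6 (delete): buf='MVAFWYSG' cursor=0
After op 7 (delete): buf='VAFWYSG' cursor=0

Answer: 0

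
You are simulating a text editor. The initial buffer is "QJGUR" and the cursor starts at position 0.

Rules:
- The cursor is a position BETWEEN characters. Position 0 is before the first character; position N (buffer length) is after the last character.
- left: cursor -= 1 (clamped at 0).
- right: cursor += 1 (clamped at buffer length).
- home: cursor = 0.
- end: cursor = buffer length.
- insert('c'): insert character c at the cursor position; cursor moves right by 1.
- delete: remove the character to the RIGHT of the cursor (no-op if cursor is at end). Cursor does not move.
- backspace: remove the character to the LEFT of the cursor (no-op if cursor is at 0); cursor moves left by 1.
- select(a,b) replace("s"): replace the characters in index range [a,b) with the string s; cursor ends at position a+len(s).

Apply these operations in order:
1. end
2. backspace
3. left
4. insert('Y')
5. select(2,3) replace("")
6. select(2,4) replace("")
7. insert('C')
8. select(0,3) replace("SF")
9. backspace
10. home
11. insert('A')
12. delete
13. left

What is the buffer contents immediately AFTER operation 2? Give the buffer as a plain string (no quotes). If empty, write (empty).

After op 1 (end): buf='QJGUR' cursor=5
After op 2 (backspace): buf='QJGU' cursor=4

Answer: QJGU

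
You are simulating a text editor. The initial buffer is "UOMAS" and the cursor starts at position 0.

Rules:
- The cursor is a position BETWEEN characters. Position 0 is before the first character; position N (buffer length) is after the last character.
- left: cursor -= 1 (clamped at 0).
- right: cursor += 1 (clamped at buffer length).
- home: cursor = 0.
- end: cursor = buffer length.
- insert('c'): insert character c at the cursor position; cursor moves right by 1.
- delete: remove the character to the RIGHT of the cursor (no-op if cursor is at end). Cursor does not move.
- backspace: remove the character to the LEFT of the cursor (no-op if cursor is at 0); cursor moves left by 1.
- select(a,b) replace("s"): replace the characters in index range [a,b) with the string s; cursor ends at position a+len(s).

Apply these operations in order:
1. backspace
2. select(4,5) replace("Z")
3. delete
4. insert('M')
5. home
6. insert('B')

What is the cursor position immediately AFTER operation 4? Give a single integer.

Answer: 6

Derivation:
After op 1 (backspace): buf='UOMAS' cursor=0
After op 2 (select(4,5) replace("Z")): buf='UOMAZ' cursor=5
After op 3 (delete): buf='UOMAZ' cursor=5
After op 4 (insert('M')): buf='UOMAZM' cursor=6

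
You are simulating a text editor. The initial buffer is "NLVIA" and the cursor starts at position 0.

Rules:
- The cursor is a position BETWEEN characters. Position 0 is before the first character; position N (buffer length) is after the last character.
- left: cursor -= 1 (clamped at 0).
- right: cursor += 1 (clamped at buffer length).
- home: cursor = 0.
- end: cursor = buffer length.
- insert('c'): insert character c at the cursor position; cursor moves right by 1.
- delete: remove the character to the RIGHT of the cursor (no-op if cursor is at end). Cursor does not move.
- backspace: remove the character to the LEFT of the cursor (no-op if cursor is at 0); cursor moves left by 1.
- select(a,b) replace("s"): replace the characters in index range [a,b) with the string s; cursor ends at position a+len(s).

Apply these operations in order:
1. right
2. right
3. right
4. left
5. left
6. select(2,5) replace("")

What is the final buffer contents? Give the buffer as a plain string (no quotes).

After op 1 (right): buf='NLVIA' cursor=1
After op 2 (right): buf='NLVIA' cursor=2
After op 3 (right): buf='NLVIA' cursor=3
After op 4 (left): buf='NLVIA' cursor=2
After op 5 (left): buf='NLVIA' cursor=1
After op 6 (select(2,5) replace("")): buf='NL' cursor=2

Answer: NL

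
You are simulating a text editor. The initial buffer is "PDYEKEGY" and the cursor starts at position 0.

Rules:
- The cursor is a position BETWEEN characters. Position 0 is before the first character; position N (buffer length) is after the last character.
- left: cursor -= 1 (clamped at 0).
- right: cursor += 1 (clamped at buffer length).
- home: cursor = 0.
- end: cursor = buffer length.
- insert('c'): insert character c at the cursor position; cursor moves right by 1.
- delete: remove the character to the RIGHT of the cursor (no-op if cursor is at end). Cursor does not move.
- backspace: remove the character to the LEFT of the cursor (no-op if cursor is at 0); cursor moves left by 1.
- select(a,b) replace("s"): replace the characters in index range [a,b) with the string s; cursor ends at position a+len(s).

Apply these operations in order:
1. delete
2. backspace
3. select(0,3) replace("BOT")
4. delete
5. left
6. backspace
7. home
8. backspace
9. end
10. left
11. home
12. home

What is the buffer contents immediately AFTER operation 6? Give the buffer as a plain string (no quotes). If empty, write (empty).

After op 1 (delete): buf='DYEKEGY' cursor=0
After op 2 (backspace): buf='DYEKEGY' cursor=0
After op 3 (select(0,3) replace("BOT")): buf='BOTKEGY' cursor=3
After op 4 (delete): buf='BOTEGY' cursor=3
After op 5 (left): buf='BOTEGY' cursor=2
After op 6 (backspace): buf='BTEGY' cursor=1

Answer: BTEGY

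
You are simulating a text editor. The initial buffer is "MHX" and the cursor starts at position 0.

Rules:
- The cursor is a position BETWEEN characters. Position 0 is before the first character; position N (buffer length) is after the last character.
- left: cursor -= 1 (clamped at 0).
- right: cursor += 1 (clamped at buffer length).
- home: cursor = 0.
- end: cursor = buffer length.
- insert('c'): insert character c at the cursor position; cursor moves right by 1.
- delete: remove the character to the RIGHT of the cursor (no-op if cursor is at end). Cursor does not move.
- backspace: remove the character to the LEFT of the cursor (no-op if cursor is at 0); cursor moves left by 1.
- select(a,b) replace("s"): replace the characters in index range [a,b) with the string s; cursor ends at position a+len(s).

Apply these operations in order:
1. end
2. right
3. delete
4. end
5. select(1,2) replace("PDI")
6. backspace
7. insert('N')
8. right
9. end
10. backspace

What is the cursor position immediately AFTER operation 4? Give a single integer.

After op 1 (end): buf='MHX' cursor=3
After op 2 (right): buf='MHX' cursor=3
After op 3 (delete): buf='MHX' cursor=3
After op 4 (end): buf='MHX' cursor=3

Answer: 3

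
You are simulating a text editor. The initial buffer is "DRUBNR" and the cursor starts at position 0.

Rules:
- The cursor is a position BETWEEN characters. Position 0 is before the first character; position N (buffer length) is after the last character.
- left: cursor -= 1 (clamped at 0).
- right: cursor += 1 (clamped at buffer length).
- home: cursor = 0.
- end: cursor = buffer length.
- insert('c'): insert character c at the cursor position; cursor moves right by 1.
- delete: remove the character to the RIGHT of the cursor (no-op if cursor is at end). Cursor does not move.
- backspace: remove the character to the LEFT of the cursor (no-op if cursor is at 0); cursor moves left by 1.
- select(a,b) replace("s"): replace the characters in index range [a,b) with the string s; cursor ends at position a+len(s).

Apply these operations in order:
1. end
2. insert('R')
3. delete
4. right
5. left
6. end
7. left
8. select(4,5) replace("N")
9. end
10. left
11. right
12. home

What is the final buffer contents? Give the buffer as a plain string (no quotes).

After op 1 (end): buf='DRUBNR' cursor=6
After op 2 (insert('R')): buf='DRUBNRR' cursor=7
After op 3 (delete): buf='DRUBNRR' cursor=7
After op 4 (right): buf='DRUBNRR' cursor=7
After op 5 (left): buf='DRUBNRR' cursor=6
After op 6 (end): buf='DRUBNRR' cursor=7
After op 7 (left): buf='DRUBNRR' cursor=6
After op 8 (select(4,5) replace("N")): buf='DRUBNRR' cursor=5
After op 9 (end): buf='DRUBNRR' cursor=7
After op 10 (left): buf='DRUBNRR' cursor=6
After op 11 (right): buf='DRUBNRR' cursor=7
After op 12 (home): buf='DRUBNRR' cursor=0

Answer: DRUBNRR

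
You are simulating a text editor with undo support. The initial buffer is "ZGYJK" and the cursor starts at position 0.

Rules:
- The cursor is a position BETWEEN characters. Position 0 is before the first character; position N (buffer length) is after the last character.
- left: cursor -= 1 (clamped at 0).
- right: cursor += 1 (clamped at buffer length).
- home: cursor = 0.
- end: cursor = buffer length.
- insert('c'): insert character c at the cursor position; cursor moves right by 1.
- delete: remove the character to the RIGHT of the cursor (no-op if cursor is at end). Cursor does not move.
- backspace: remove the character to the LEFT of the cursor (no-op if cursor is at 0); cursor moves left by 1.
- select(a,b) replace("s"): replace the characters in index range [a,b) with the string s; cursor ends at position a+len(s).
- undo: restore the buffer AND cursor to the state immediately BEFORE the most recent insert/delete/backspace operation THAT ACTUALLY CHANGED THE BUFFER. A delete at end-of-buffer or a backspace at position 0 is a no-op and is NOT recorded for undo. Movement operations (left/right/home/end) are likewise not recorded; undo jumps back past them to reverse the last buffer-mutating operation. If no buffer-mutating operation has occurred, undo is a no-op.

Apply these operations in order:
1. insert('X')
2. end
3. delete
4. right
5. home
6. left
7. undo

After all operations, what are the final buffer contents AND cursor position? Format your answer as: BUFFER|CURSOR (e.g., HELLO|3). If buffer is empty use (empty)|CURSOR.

Answer: ZGYJK|0

Derivation:
After op 1 (insert('X')): buf='XZGYJK' cursor=1
After op 2 (end): buf='XZGYJK' cursor=6
After op 3 (delete): buf='XZGYJK' cursor=6
After op 4 (right): buf='XZGYJK' cursor=6
After op 5 (home): buf='XZGYJK' cursor=0
After op 6 (left): buf='XZGYJK' cursor=0
After op 7 (undo): buf='ZGYJK' cursor=0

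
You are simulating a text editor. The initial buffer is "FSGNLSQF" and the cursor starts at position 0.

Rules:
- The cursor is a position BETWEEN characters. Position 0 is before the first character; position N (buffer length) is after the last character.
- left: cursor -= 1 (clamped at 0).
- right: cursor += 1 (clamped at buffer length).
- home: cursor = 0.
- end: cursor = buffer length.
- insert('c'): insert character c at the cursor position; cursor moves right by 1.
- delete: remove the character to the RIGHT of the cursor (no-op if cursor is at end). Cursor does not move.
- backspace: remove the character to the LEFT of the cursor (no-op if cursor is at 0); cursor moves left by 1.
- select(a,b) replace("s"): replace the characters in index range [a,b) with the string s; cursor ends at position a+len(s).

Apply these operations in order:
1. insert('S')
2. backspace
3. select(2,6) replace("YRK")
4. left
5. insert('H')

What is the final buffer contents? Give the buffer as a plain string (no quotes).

Answer: FSYRHKQF

Derivation:
After op 1 (insert('S')): buf='SFSGNLSQF' cursor=1
After op 2 (backspace): buf='FSGNLSQF' cursor=0
After op 3 (select(2,6) replace("YRK")): buf='FSYRKQF' cursor=5
After op 4 (left): buf='FSYRKQF' cursor=4
After op 5 (insert('H')): buf='FSYRHKQF' cursor=5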